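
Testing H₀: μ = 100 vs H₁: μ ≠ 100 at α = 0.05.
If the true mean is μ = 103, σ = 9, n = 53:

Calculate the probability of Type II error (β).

SE = σ/√n = 9/√53 = 1.2362
Critical values: μ₀ ± z_0.025×SE = 100 ± 1.960×1.2362
Acceptance region: (97.5770, 102.4230)
Under H₁ (μ = 103): z_high = (102.4230 - 103)/1.2362 = -0.4668, z_low = (97.5770 - 103)/1.2362 = -4.3868
β = P(not reject | H₁) = Φ(-0.4668) - Φ(-4.3868) ≈ 0.3203

Answer: β ≈ 0.3203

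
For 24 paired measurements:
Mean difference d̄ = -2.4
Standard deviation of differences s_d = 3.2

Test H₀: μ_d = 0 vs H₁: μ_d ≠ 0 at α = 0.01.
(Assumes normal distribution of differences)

Answer: t = -3.6742, reject H₀

Derivation:
df = n - 1 = 23
SE = s_d/√n = 3.2/√24 = 0.6532
t = d̄/SE = -2.4/0.6532 = -3.6742
Critical value: t_{0.005,23} = ±2.807
p-value ≈ 0.0013
Decision: reject H₀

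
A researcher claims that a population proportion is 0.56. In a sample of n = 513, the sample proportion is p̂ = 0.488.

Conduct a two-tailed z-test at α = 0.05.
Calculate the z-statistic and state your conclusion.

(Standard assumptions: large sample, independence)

Answer: z = -3.2853, reject H₀

Derivation:
H₀: p = 0.56, H₁: p ≠ 0.56
Standard error: SE = √(p₀(1-p₀)/n) = √(0.56×0.44/513) = 0.021916
z-statistic: z = (p̂ - p₀)/SE = (0.488 - 0.56)/0.021916 = -3.2853
Critical value: z_0.025 = ±1.960
p-value = 0.0010
Decision: reject H₀ at α = 0.05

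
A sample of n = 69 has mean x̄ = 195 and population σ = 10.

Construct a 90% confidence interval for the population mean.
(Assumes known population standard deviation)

Answer: (193.0196, 196.9804)

Derivation:
Confidence level: 90%, α = 0.1
z_0.05 = 1.645
SE = σ/√n = 10/√69 = 1.2039
Margin of error = 1.645 × 1.2039 = 1.9804
CI: x̄ ± margin = 195 ± 1.9804
CI: (193.0196, 196.9804)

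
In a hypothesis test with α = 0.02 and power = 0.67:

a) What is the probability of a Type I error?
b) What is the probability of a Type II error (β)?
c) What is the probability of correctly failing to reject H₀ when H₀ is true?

Answer: a) 0.02, b) 0.33, c) 0.98

Derivation:
a) Type I error probability = α = 0.02
b) Power = P(reject H₀ | H₁ true) = 1 - β = 0.67, so Type II error probability = β = 1 - Power = 0.33
c) P(fail to reject H₀ | H₀ true) = 1 - α = 0.98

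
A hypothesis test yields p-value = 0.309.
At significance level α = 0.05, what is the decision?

Compare p-value to α:
0.309 ≥ 0.05
Decision: fail to reject H₀

Answer: fail to reject H₀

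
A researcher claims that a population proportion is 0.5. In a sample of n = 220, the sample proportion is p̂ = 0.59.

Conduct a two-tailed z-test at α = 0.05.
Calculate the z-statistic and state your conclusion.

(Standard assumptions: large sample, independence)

H₀: p = 0.5, H₁: p ≠ 0.5
Standard error: SE = √(p₀(1-p₀)/n) = √(0.5×0.5/220) = 0.033710
z-statistic: z = (p̂ - p₀)/SE = (0.59 - 0.5)/0.033710 = 2.6698
Critical value: z_0.025 = ±1.960
p-value = 0.0076
Decision: reject H₀ at α = 0.05

Answer: z = 2.6698, reject H₀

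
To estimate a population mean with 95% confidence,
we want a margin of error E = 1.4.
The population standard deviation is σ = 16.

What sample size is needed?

z_0.025 = 1.960
n = (z×σ/E)² = (1.960×16/1.4)²
n = 501.7600
Round up: n = 502

Answer: n = 502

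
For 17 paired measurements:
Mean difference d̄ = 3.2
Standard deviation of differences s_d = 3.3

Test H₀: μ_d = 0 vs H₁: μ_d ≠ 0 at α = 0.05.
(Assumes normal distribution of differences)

Answer: t = 3.9980, reject H₀

Derivation:
df = n - 1 = 16
SE = s_d/√n = 3.3/√17 = 0.8004
t = d̄/SE = 3.2/0.8004 = 3.9980
Critical value: t_{0.025,16} = ±2.120
p-value ≈ 0.0010
Decision: reject H₀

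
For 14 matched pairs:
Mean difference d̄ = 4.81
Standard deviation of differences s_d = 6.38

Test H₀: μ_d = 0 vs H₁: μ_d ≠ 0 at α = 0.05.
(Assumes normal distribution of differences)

Answer: t = 2.8209, reject H₀

Derivation:
df = n - 1 = 13
SE = s_d/√n = 6.38/√14 = 1.7051
t = d̄/SE = 4.81/1.7051 = 2.8209
Critical value: t_{0.025,13} = ±2.160
p-value ≈ 0.0144
Decision: reject H₀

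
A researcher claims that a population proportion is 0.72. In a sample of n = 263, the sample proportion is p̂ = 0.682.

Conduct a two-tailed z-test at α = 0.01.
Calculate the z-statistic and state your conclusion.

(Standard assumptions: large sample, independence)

Answer: z = -1.3725, fail to reject H₀

Derivation:
H₀: p = 0.72, H₁: p ≠ 0.72
Standard error: SE = √(p₀(1-p₀)/n) = √(0.72×0.28/263) = 0.027686
z-statistic: z = (p̂ - p₀)/SE = (0.682 - 0.72)/0.027686 = -1.3725
Critical value: z_0.005 = ±2.576
p-value = 0.1699
Decision: fail to reject H₀ at α = 0.01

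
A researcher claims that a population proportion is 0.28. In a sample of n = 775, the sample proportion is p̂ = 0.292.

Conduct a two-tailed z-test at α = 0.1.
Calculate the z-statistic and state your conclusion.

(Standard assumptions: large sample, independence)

H₀: p = 0.28, H₁: p ≠ 0.28
Standard error: SE = √(p₀(1-p₀)/n) = √(0.28×0.72/775) = 0.016129
z-statistic: z = (p̂ - p₀)/SE = (0.292 - 0.28)/0.016129 = 0.7440
Critical value: z_0.05 = ±1.645
p-value = 0.4569
Decision: fail to reject H₀ at α = 0.1

Answer: z = 0.7440, fail to reject H₀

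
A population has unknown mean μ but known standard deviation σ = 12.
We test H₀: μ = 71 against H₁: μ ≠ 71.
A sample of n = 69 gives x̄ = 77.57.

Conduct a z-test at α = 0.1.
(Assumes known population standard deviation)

Standard error: SE = σ/√n = 12/√69 = 1.4446
z-statistic: z = (x̄ - μ₀)/SE = (77.57 - 71)/1.4446 = 4.5480
Critical value: ±1.645
p-value < 0.0001
Decision: reject H₀

Answer: z = 4.5480, reject H₀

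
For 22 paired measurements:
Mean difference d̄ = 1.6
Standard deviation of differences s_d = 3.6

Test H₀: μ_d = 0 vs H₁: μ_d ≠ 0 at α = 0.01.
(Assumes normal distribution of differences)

Answer: t = 2.0847, fail to reject H₀

Derivation:
df = n - 1 = 21
SE = s_d/√n = 3.6/√22 = 0.7675
t = d̄/SE = 1.6/0.7675 = 2.0847
Critical value: t_{0.005,21} = ±2.831
p-value ≈ 0.0495
Decision: fail to reject H₀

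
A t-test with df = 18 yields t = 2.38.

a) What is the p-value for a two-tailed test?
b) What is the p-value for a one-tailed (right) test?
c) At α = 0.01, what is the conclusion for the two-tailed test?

Answer: a) 0.0286, b) 0.0143, c) fail to reject H₀

Derivation:
Using t-distribution with df = 18:
a) Two-tailed: p = 2×P(T > 2.38) = 0.0286
b) One-tailed: p = P(T > 2.38) = 0.0143
c) 0.0286 ≥ 0.01, fail to reject H₀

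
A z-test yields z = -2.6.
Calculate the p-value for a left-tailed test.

For z = -2.6:
p = P(Z < -2.6) = Φ(-2.6) = 0.0047

Answer: p-value ≈ 0.0047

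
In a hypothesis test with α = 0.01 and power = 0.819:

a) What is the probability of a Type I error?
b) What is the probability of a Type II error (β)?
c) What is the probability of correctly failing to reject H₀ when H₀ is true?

a) Type I error probability = α = 0.01
b) Power = P(reject H₀ | H₁ true) = 1 - β = 0.819, so Type II error probability = β = 1 - Power = 0.181
c) P(fail to reject H₀ | H₀ true) = 1 - α = 0.99

Answer: a) 0.01, b) 0.181, c) 0.99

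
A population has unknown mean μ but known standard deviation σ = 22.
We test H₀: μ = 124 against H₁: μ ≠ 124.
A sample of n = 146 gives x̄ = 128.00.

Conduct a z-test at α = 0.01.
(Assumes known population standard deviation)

Standard error: SE = σ/√n = 22/√146 = 1.8207
z-statistic: z = (x̄ - μ₀)/SE = (128.00 - 124)/1.8207 = 2.1970
Critical value: ±2.576
p-value = 0.0280
Decision: fail to reject H₀

Answer: z = 2.1970, fail to reject H₀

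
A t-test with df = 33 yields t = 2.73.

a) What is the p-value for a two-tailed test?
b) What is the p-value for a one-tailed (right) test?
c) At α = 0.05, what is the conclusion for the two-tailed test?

Using t-distribution with df = 33:
a) Two-tailed: p = 2×P(T > 2.73) = 0.0101
b) One-tailed: p = P(T > 2.73) = 0.0050
c) 0.0101 < 0.05, reject H₀

Answer: a) 0.0101, b) 0.0050, c) reject H₀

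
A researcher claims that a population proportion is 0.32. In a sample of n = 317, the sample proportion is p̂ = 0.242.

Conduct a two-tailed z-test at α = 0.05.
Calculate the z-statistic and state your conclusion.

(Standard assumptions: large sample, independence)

H₀: p = 0.32, H₁: p ≠ 0.32
Standard error: SE = √(p₀(1-p₀)/n) = √(0.32×0.68/317) = 0.026200
z-statistic: z = (p̂ - p₀)/SE = (0.242 - 0.32)/0.026200 = -2.9771
Critical value: z_0.025 = ±1.960
p-value = 0.0029
Decision: reject H₀ at α = 0.05

Answer: z = -2.9771, reject H₀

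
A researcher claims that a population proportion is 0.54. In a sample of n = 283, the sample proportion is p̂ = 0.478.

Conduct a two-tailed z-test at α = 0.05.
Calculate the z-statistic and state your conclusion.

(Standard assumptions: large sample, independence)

Answer: z = -2.0927, reject H₀

Derivation:
H₀: p = 0.54, H₁: p ≠ 0.54
Standard error: SE = √(p₀(1-p₀)/n) = √(0.54×0.46/283) = 0.029627
z-statistic: z = (p̂ - p₀)/SE = (0.478 - 0.54)/0.029627 = -2.0927
Critical value: z_0.025 = ±1.960
p-value = 0.0364
Decision: reject H₀ at α = 0.05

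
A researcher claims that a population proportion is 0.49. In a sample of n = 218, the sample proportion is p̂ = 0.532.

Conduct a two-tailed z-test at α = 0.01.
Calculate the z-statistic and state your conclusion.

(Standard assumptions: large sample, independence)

H₀: p = 0.49, H₁: p ≠ 0.49
Standard error: SE = √(p₀(1-p₀)/n) = √(0.49×0.51/218) = 0.033857
z-statistic: z = (p̂ - p₀)/SE = (0.532 - 0.49)/0.033857 = 1.2405
Critical value: z_0.005 = ±2.576
p-value = 0.2148
Decision: fail to reject H₀ at α = 0.01

Answer: z = 1.2405, fail to reject H₀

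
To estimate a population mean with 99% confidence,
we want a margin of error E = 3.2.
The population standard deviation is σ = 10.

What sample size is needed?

Answer: n = 65

Derivation:
z_0.005 = 2.576
n = (z×σ/E)² = (2.576×10/3.2)²
n = 64.8025
Round up: n = 65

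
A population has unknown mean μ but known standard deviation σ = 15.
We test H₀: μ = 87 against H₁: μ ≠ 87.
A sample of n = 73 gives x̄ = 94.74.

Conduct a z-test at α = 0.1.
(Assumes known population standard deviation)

Standard error: SE = σ/√n = 15/√73 = 1.7556
z-statistic: z = (x̄ - μ₀)/SE = (94.74 - 87)/1.7556 = 4.4087
Critical value: ±1.645
p-value < 0.0001
Decision: reject H₀

Answer: z = 4.4087, reject H₀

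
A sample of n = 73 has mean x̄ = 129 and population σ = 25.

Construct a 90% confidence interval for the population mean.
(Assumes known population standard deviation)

Confidence level: 90%, α = 0.1
z_0.05 = 1.645
SE = σ/√n = 25/√73 = 2.9260
Margin of error = 1.645 × 2.9260 = 4.8133
CI: x̄ ± margin = 129 ± 4.8133
CI: (124.1867, 133.8133)

Answer: (124.1867, 133.8133)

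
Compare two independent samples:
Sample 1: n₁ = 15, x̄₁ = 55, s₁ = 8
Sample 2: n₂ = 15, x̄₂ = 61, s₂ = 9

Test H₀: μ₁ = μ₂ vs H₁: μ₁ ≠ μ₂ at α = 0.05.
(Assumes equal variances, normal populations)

Pooled variance: s²_p = [14×8² + 14×9²]/(28) = 72.5000
s_p = 8.5147
SE = s_p×√(1/n₁ + 1/n₂) = 8.5147×√(1/15 + 1/15) = 3.1091
t = (x̄₁ - x̄₂)/SE = (55 - 61)/3.1091 = -1.9298
df = 28, t-critical = ±2.048
Decision: fail to reject H₀

Answer: t = -1.9298, fail to reject H₀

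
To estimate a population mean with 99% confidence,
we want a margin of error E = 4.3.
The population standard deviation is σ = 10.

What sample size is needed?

z_0.005 = 2.576
n = (z×σ/E)² = (2.576×10/4.3)²
n = 35.8885
Round up: n = 36

Answer: n = 36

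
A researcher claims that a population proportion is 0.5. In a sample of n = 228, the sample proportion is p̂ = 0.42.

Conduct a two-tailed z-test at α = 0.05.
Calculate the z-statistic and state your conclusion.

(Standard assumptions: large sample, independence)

H₀: p = 0.5, H₁: p ≠ 0.5
Standard error: SE = √(p₀(1-p₀)/n) = √(0.5×0.5/228) = 0.033113
z-statistic: z = (p̂ - p₀)/SE = (0.42 - 0.5)/0.033113 = -2.4160
Critical value: z_0.025 = ±1.960
p-value = 0.0157
Decision: reject H₀ at α = 0.05

Answer: z = -2.4160, reject H₀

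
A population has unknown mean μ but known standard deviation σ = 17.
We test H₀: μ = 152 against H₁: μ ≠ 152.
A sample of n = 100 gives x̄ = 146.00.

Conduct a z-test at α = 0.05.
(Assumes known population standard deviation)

Answer: z = -3.5294, reject H₀

Derivation:
Standard error: SE = σ/√n = 17/√100 = 1.7000
z-statistic: z = (x̄ - μ₀)/SE = (146.00 - 152)/1.7000 = -3.5294
Critical value: ±1.960
p-value = 0.0004
Decision: reject H₀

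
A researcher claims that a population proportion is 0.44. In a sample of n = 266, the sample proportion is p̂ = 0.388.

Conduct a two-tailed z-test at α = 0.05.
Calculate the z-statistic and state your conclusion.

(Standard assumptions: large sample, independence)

Answer: z = -1.7086, fail to reject H₀

Derivation:
H₀: p = 0.44, H₁: p ≠ 0.44
Standard error: SE = √(p₀(1-p₀)/n) = √(0.44×0.56/266) = 0.030435
z-statistic: z = (p̂ - p₀)/SE = (0.388 - 0.44)/0.030435 = -1.7086
Critical value: z_0.025 = ±1.960
p-value = 0.0875
Decision: fail to reject H₀ at α = 0.05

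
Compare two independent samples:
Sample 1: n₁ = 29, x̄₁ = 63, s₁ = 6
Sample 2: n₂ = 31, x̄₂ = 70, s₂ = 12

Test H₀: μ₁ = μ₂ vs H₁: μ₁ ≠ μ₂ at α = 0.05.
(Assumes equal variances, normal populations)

Answer: t = -2.8270, reject H₀

Derivation:
Pooled variance: s²_p = [28×6² + 30×12²]/(58) = 91.8621
s_p = 9.5845
SE = s_p×√(1/n₁ + 1/n₂) = 9.5845×√(1/29 + 1/31) = 2.4761
t = (x̄₁ - x̄₂)/SE = (63 - 70)/2.4761 = -2.8270
df = 58, t-critical = ±2.002
Decision: reject H₀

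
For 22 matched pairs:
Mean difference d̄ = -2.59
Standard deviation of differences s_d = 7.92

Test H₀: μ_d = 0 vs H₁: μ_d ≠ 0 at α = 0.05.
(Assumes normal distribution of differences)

Answer: t = -1.5339, fail to reject H₀

Derivation:
df = n - 1 = 21
SE = s_d/√n = 7.92/√22 = 1.6885
t = d̄/SE = -2.59/1.6885 = -1.5339
Critical value: t_{0.025,21} = ±2.080
p-value ≈ 0.1400
Decision: fail to reject H₀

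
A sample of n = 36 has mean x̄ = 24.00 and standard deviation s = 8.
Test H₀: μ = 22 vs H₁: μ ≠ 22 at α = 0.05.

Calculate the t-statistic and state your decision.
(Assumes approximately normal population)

df = n - 1 = 35
SE = s/√n = 8/√36 = 1.3333
t = (x̄ - μ₀)/SE = (24.00 - 22)/1.3333 = 1.5000
Critical value: t_{0.025,35} = ±2.030
p-value ≈ 0.1426
Decision: fail to reject H₀

Answer: t = 1.5000, fail to reject H₀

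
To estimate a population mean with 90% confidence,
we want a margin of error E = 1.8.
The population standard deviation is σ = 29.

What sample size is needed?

z_0.05 = 1.645
n = (z×σ/E)² = (1.645×29/1.8)²
n = 702.3972
Round up: n = 703

Answer: n = 703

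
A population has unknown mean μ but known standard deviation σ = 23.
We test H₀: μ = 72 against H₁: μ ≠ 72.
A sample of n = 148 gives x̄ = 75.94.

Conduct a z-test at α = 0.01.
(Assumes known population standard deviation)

Answer: z = 2.0840, fail to reject H₀

Derivation:
Standard error: SE = σ/√n = 23/√148 = 1.8906
z-statistic: z = (x̄ - μ₀)/SE = (75.94 - 72)/1.8906 = 2.0840
Critical value: ±2.576
p-value = 0.0372
Decision: fail to reject H₀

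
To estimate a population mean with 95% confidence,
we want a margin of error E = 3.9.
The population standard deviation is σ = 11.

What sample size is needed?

Answer: n = 31

Derivation:
z_0.025 = 1.960
n = (z×σ/E)² = (1.960×11/3.9)²
n = 30.5611
Round up: n = 31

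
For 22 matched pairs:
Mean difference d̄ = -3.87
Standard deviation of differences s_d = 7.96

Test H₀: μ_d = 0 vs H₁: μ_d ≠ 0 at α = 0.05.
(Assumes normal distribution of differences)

Answer: t = -2.2804, reject H₀

Derivation:
df = n - 1 = 21
SE = s_d/√n = 7.96/√22 = 1.6971
t = d̄/SE = -3.87/1.6971 = -2.2804
Critical value: t_{0.025,21} = ±2.080
p-value ≈ 0.0331
Decision: reject H₀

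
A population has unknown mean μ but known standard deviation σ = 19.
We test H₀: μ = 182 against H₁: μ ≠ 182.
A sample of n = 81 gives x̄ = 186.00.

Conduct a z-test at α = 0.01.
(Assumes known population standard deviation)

Standard error: SE = σ/√n = 19/√81 = 2.1111
z-statistic: z = (x̄ - μ₀)/SE = (186.00 - 182)/2.1111 = 1.8947
Critical value: ±2.576
p-value = 0.0581
Decision: fail to reject H₀

Answer: z = 1.8947, fail to reject H₀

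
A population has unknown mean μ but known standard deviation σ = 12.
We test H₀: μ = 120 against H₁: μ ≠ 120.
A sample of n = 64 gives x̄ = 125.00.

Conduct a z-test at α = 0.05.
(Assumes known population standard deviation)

Answer: z = 3.3333, reject H₀

Derivation:
Standard error: SE = σ/√n = 12/√64 = 1.5000
z-statistic: z = (x̄ - μ₀)/SE = (125.00 - 120)/1.5000 = 3.3333
Critical value: ±1.960
p-value = 0.0009
Decision: reject H₀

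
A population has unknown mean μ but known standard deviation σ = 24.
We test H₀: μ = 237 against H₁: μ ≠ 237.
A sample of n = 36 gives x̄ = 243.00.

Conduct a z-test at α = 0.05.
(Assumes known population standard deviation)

Standard error: SE = σ/√n = 24/√36 = 4.0000
z-statistic: z = (x̄ - μ₀)/SE = (243.00 - 237)/4.0000 = 1.5000
Critical value: ±1.960
p-value = 0.1336
Decision: fail to reject H₀

Answer: z = 1.5000, fail to reject H₀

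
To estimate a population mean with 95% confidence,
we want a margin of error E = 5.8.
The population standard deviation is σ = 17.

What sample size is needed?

z_0.025 = 1.960
n = (z×σ/E)² = (1.960×17/5.8)²
n = 33.0030
Round up: n = 34

Answer: n = 34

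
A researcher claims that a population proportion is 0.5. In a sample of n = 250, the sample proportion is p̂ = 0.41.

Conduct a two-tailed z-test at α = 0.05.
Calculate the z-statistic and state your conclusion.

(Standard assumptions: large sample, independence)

H₀: p = 0.5, H₁: p ≠ 0.5
Standard error: SE = √(p₀(1-p₀)/n) = √(0.5×0.5/250) = 0.031623
z-statistic: z = (p̂ - p₀)/SE = (0.41 - 0.5)/0.031623 = -2.8460
Critical value: z_0.025 = ±1.960
p-value = 0.0044
Decision: reject H₀ at α = 0.05

Answer: z = -2.8460, reject H₀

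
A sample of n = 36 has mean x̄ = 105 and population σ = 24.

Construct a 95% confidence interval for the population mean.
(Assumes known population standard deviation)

Answer: (97.1600, 112.8400)

Derivation:
Confidence level: 95%, α = 0.05
z_0.025 = 1.960
SE = σ/√n = 24/√36 = 4.0000
Margin of error = 1.960 × 4.0000 = 7.8400
CI: x̄ ± margin = 105 ± 7.8400
CI: (97.1600, 112.8400)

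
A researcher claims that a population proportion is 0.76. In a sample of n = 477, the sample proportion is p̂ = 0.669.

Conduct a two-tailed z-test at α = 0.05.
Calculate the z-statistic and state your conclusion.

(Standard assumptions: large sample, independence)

H₀: p = 0.76, H₁: p ≠ 0.76
Standard error: SE = √(p₀(1-p₀)/n) = √(0.76×0.24/477) = 0.019555
z-statistic: z = (p̂ - p₀)/SE = (0.669 - 0.76)/0.019555 = -4.6535
Critical value: z_0.025 = ±1.960
p-value < 0.0001
Decision: reject H₀ at α = 0.05

Answer: z = -4.6535, reject H₀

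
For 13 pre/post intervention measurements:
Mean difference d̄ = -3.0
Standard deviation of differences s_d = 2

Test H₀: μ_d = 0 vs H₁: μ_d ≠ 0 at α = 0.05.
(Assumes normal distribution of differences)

Answer: t = -5.4083, reject H₀

Derivation:
df = n - 1 = 12
SE = s_d/√n = 2/√13 = 0.5547
t = d̄/SE = -3.0/0.5547 = -5.4083
Critical value: t_{0.025,12} = ±2.179
p-value ≈ 0.0002
Decision: reject H₀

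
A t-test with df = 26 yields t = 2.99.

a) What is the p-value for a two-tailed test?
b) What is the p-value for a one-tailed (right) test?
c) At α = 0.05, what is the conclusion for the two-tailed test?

Using t-distribution with df = 26:
a) Two-tailed: p = 2×P(T > 2.99) = 0.0060
b) One-tailed: p = P(T > 2.99) = 0.0030
c) 0.0060 < 0.05, reject H₀

Answer: a) 0.0060, b) 0.0030, c) reject H₀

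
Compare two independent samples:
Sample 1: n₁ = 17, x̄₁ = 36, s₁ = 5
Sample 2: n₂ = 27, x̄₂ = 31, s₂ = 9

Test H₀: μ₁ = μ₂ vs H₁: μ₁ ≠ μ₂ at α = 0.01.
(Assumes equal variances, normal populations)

Pooled variance: s²_p = [16×5² + 26×9²]/(42) = 59.6667
s_p = 7.7244
SE = s_p×√(1/n₁ + 1/n₂) = 7.7244×√(1/17 + 1/27) = 2.3916
t = (x̄₁ - x̄₂)/SE = (36 - 31)/2.3916 = 2.0907
df = 42, t-critical = ±2.698
Decision: fail to reject H₀

Answer: t = 2.0907, fail to reject H₀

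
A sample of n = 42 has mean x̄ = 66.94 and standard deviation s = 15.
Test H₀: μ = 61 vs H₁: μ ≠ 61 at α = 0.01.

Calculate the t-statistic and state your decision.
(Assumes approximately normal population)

Answer: t = 2.5663, fail to reject H₀

Derivation:
df = n - 1 = 41
SE = s/√n = 15/√42 = 2.3146
t = (x̄ - μ₀)/SE = (66.94 - 61)/2.3146 = 2.5663
Critical value: t_{0.005,41} = ±2.701
p-value ≈ 0.0140
Decision: fail to reject H₀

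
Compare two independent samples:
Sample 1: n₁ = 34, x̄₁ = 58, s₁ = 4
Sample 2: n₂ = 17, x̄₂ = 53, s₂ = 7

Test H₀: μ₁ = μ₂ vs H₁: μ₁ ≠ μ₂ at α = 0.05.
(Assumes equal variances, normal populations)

Pooled variance: s²_p = [33×4² + 16×7²]/(49) = 26.7755
s_p = 5.1745
SE = s_p×√(1/n₁ + 1/n₂) = 5.1745×√(1/34 + 1/17) = 1.5371
t = (x̄₁ - x̄₂)/SE = (58 - 53)/1.5371 = 3.2529
df = 49, t-critical = ±2.010
Decision: reject H₀

Answer: t = 3.2529, reject H₀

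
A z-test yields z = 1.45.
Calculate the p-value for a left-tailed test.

For z = 1.45:
p = P(Z < 1.45) = Φ(1.45) = 0.9265

Answer: p-value ≈ 0.9265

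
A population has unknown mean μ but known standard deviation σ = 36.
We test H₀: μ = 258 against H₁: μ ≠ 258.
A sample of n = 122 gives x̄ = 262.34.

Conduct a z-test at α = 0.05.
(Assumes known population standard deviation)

Answer: z = 1.3316, fail to reject H₀

Derivation:
Standard error: SE = σ/√n = 36/√122 = 3.2593
z-statistic: z = (x̄ - μ₀)/SE = (262.34 - 258)/3.2593 = 1.3316
Critical value: ±1.960
p-value = 0.1830
Decision: fail to reject H₀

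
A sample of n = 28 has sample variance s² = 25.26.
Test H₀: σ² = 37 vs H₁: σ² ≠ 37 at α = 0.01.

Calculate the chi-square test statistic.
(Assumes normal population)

df = n - 1 = 27
χ² = (n-1)s²/σ₀² = 27×25.26/37 = 18.4330
Critical values: χ²_{0.995,27} = 11.808, χ²_{0.005,27} = 49.645
Rejection region: χ² < 11.808 or χ² > 49.645
Decision: fail to reject H₀

Answer: χ² = 18.4330, fail to reject H₀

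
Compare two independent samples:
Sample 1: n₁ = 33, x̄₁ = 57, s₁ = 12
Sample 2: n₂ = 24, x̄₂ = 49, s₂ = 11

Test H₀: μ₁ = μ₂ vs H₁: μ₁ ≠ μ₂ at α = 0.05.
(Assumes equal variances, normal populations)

Pooled variance: s²_p = [32×12² + 23×11²]/(55) = 134.3818
s_p = 11.5923
SE = s_p×√(1/n₁ + 1/n₂) = 11.5923×√(1/33 + 1/24) = 3.1099
t = (x̄₁ - x̄₂)/SE = (57 - 49)/3.1099 = 2.5724
df = 55, t-critical = ±2.004
Decision: reject H₀

Answer: t = 2.5724, reject H₀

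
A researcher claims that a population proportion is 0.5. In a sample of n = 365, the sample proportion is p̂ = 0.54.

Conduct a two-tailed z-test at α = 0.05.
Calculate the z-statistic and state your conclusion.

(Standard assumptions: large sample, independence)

Answer: z = 1.5284, fail to reject H₀

Derivation:
H₀: p = 0.5, H₁: p ≠ 0.5
Standard error: SE = √(p₀(1-p₀)/n) = √(0.5×0.5/365) = 0.026171
z-statistic: z = (p̂ - p₀)/SE = (0.54 - 0.5)/0.026171 = 1.5284
Critical value: z_0.025 = ±1.960
p-value = 0.1264
Decision: fail to reject H₀ at α = 0.05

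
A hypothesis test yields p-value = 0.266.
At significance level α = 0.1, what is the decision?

Compare p-value to α:
0.266 ≥ 0.1
Decision: fail to reject H₀

Answer: fail to reject H₀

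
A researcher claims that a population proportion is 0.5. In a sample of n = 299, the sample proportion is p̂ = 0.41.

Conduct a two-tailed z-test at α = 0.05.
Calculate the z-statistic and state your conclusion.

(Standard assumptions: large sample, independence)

Answer: z = -3.1125, reject H₀

Derivation:
H₀: p = 0.5, H₁: p ≠ 0.5
Standard error: SE = √(p₀(1-p₀)/n) = √(0.5×0.5/299) = 0.028916
z-statistic: z = (p̂ - p₀)/SE = (0.41 - 0.5)/0.028916 = -3.1125
Critical value: z_0.025 = ±1.960
p-value = 0.0019
Decision: reject H₀ at α = 0.05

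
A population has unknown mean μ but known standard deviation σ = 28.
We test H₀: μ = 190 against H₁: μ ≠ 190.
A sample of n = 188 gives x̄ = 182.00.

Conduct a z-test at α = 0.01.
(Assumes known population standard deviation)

Answer: z = -3.9175, reject H₀

Derivation:
Standard error: SE = σ/√n = 28/√188 = 2.0421
z-statistic: z = (x̄ - μ₀)/SE = (182.00 - 190)/2.0421 = -3.9175
Critical value: ±2.576
p-value = 0.0001
Decision: reject H₀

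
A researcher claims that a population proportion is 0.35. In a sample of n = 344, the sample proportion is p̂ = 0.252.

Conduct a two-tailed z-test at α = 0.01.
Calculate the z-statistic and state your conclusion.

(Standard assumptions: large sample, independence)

H₀: p = 0.35, H₁: p ≠ 0.35
Standard error: SE = √(p₀(1-p₀)/n) = √(0.35×0.65/344) = 0.025716
z-statistic: z = (p̂ - p₀)/SE = (0.252 - 0.35)/0.025716 = -3.8109
Critical value: z_0.005 = ±2.576
p-value = 0.0001
Decision: reject H₀ at α = 0.01

Answer: z = -3.8109, reject H₀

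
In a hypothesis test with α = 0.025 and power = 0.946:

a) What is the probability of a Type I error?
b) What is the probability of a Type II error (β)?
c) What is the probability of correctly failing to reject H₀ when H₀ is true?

a) Type I error probability = α = 0.025
b) Power = P(reject H₀ | H₁ true) = 1 - β = 0.946, so Type II error probability = β = 1 - Power = 0.054
c) P(fail to reject H₀ | H₀ true) = 1 - α = 0.975

Answer: a) 0.025, b) 0.054, c) 0.975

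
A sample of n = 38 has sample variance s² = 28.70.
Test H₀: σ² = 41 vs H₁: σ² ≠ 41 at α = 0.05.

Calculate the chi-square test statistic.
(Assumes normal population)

Answer: χ² = 25.9000, fail to reject H₀

Derivation:
df = n - 1 = 37
χ² = (n-1)s²/σ₀² = 37×28.70/41 = 25.9000
Critical values: χ²_{0.975,37} = 22.106, χ²_{0.025,37} = 55.668
Rejection region: χ² < 22.106 or χ² > 55.668
Decision: fail to reject H₀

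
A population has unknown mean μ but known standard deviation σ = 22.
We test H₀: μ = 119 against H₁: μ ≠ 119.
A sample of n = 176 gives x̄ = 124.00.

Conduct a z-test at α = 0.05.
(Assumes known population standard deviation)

Standard error: SE = σ/√n = 22/√176 = 1.6583
z-statistic: z = (x̄ - μ₀)/SE = (124.00 - 119)/1.6583 = 3.0151
Critical value: ±1.960
p-value = 0.0026
Decision: reject H₀

Answer: z = 3.0151, reject H₀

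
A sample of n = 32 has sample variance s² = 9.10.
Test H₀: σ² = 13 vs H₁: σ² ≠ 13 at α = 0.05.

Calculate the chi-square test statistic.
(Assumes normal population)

df = n - 1 = 31
χ² = (n-1)s²/σ₀² = 31×9.10/13 = 21.7000
Critical values: χ²_{0.975,31} = 17.539, χ²_{0.025,31} = 48.232
Rejection region: χ² < 17.539 or χ² > 48.232
Decision: fail to reject H₀

Answer: χ² = 21.7000, fail to reject H₀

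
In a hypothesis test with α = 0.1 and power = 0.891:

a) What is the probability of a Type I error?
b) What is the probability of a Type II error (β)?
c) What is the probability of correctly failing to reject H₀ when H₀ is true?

a) Type I error probability = α = 0.1
b) Power = P(reject H₀ | H₁ true) = 1 - β = 0.891, so Type II error probability = β = 1 - Power = 0.109
c) P(fail to reject H₀ | H₀ true) = 1 - α = 0.9

Answer: a) 0.1, b) 0.109, c) 0.9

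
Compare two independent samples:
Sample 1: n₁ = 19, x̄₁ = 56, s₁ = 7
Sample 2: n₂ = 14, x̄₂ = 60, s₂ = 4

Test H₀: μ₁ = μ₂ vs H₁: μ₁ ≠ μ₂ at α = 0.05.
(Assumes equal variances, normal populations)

Answer: t = -1.9152, fail to reject H₀

Derivation:
Pooled variance: s²_p = [18×7² + 13×4²]/(31) = 35.1613
s_p = 5.9297
SE = s_p×√(1/n₁ + 1/n₂) = 5.9297×√(1/19 + 1/14) = 2.0886
t = (x̄₁ - x̄₂)/SE = (56 - 60)/2.0886 = -1.9152
df = 31, t-critical = ±2.040
Decision: fail to reject H₀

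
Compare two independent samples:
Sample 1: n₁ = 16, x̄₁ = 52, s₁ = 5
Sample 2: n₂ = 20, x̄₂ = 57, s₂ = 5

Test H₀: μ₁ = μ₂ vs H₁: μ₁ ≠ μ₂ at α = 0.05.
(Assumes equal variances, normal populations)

Answer: t = -2.9813, reject H₀

Derivation:
Pooled variance: s²_p = [15×5² + 19×5²]/(34) = 25.0000
s_p = 5.0000
SE = s_p×√(1/n₁ + 1/n₂) = 5.0000×√(1/16 + 1/20) = 1.6771
t = (x̄₁ - x̄₂)/SE = (52 - 57)/1.6771 = -2.9813
df = 34, t-critical = ±2.032
Decision: reject H₀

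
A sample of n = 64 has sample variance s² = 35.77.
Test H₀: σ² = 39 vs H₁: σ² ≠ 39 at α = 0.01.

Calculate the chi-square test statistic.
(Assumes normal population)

Answer: χ² = 57.7823, fail to reject H₀

Derivation:
df = n - 1 = 63
χ² = (n-1)s²/σ₀² = 63×35.77/39 = 57.7823
Critical values: χ²_{0.995,63} = 37.838, χ²_{0.005,63} = 95.649
Rejection region: χ² < 37.838 or χ² > 95.649
Decision: fail to reject H₀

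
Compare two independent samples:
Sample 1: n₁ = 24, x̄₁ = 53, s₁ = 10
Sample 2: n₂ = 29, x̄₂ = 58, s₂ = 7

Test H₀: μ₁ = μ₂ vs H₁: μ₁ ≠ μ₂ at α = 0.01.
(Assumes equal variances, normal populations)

Pooled variance: s²_p = [23×10² + 28×7²]/(51) = 72.0000
s_p = 8.4853
SE = s_p×√(1/n₁ + 1/n₂) = 8.4853×√(1/24 + 1/29) = 2.3415
t = (x̄₁ - x̄₂)/SE = (53 - 58)/2.3415 = -2.1354
df = 51, t-critical = ±2.676
Decision: fail to reject H₀

Answer: t = -2.1354, fail to reject H₀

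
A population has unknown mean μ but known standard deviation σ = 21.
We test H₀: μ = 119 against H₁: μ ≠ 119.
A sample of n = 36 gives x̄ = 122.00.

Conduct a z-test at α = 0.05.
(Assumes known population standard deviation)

Answer: z = 0.8571, fail to reject H₀

Derivation:
Standard error: SE = σ/√n = 21/√36 = 3.5000
z-statistic: z = (x̄ - μ₀)/SE = (122.00 - 119)/3.5000 = 0.8571
Critical value: ±1.960
p-value = 0.3914
Decision: fail to reject H₀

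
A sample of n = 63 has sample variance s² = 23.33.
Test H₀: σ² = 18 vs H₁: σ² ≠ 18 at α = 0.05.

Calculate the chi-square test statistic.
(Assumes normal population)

Answer: χ² = 80.3589, fail to reject H₀

Derivation:
df = n - 1 = 62
χ² = (n-1)s²/σ₀² = 62×23.33/18 = 80.3589
Critical values: χ²_{0.975,62} = 42.126, χ²_{0.025,62} = 85.654
Rejection region: χ² < 42.126 or χ² > 85.654
Decision: fail to reject H₀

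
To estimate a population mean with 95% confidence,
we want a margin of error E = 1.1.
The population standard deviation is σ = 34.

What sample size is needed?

Answer: n = 3671

Derivation:
z_0.025 = 1.960
n = (z×σ/E)² = (1.960×34/1.1)²
n = 3670.1567
Round up: n = 3671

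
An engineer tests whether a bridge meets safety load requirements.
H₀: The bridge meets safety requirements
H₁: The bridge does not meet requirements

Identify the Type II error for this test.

Type I error: rejecting H₀ when it is actually true (false positive).
Type II error: failing to reject H₀ when H₁ is actually true (false negative).

Answer: Declaring an unsafe bridge to be safe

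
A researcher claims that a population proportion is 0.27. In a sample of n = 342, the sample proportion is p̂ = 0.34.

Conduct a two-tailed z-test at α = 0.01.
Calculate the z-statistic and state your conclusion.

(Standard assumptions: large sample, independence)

H₀: p = 0.27, H₁: p ≠ 0.27
Standard error: SE = √(p₀(1-p₀)/n) = √(0.27×0.73/342) = 0.024007
z-statistic: z = (p̂ - p₀)/SE = (0.34 - 0.27)/0.024007 = 2.9158
Critical value: z_0.005 = ±2.576
p-value = 0.0035
Decision: reject H₀ at α = 0.01

Answer: z = 2.9158, reject H₀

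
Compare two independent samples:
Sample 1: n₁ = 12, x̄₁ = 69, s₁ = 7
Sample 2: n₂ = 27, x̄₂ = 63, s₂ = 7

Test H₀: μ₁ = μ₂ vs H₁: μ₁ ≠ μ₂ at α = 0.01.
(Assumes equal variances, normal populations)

Pooled variance: s²_p = [11×7² + 26×7²]/(37) = 49.0000
s_p = 7.0000
SE = s_p×√(1/n₁ + 1/n₂) = 7.0000×√(1/12 + 1/27) = 2.4286
t = (x̄₁ - x̄₂)/SE = (69 - 63)/2.4286 = 2.4706
df = 37, t-critical = ±2.715
Decision: fail to reject H₀

Answer: t = 2.4706, fail to reject H₀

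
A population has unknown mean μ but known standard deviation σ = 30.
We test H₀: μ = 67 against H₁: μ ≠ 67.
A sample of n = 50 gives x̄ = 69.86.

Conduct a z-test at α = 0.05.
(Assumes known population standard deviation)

Standard error: SE = σ/√n = 30/√50 = 4.2426
z-statistic: z = (x̄ - μ₀)/SE = (69.86 - 67)/4.2426 = 0.6741
Critical value: ±1.960
p-value = 0.5002
Decision: fail to reject H₀

Answer: z = 0.6741, fail to reject H₀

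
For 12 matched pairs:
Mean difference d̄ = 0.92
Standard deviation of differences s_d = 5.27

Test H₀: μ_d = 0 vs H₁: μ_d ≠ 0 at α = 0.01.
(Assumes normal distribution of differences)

Answer: t = 0.6047, fail to reject H₀

Derivation:
df = n - 1 = 11
SE = s_d/√n = 5.27/√12 = 1.5213
t = d̄/SE = 0.92/1.5213 = 0.6047
Critical value: t_{0.005,11} = ±3.106
p-value ≈ 0.5576
Decision: fail to reject H₀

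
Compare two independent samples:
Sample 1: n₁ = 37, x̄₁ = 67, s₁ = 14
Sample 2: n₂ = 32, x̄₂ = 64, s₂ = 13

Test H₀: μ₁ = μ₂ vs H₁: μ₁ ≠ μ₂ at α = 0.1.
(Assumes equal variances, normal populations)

Pooled variance: s²_p = [36×14² + 31×13²]/(67) = 183.5075
s_p = 13.5465
SE = s_p×√(1/n₁ + 1/n₂) = 13.5465×√(1/37 + 1/32) = 3.2702
t = (x̄₁ - x̄₂)/SE = (67 - 64)/3.2702 = 0.9174
df = 67, t-critical = ±1.668
Decision: fail to reject H₀

Answer: t = 0.9174, fail to reject H₀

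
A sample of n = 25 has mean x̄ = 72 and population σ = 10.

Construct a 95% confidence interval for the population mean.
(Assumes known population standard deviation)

Confidence level: 95%, α = 0.05
z_0.025 = 1.960
SE = σ/√n = 10/√25 = 2.0000
Margin of error = 1.960 × 2.0000 = 3.9200
CI: x̄ ± margin = 72 ± 3.9200
CI: (68.0800, 75.9200)

Answer: (68.0800, 75.9200)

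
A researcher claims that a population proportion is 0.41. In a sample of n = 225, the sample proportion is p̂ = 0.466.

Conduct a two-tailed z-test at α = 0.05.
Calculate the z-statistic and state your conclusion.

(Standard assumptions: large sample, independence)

Answer: z = 1.7079, fail to reject H₀

Derivation:
H₀: p = 0.41, H₁: p ≠ 0.41
Standard error: SE = √(p₀(1-p₀)/n) = √(0.41×0.59/225) = 0.032789
z-statistic: z = (p̂ - p₀)/SE = (0.466 - 0.41)/0.032789 = 1.7079
Critical value: z_0.025 = ±1.960
p-value = 0.0877
Decision: fail to reject H₀ at α = 0.05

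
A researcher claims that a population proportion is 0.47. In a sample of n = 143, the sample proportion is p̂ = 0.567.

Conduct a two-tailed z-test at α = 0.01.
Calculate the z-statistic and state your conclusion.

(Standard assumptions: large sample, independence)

H₀: p = 0.47, H₁: p ≠ 0.47
Standard error: SE = √(p₀(1-p₀)/n) = √(0.47×0.53/143) = 0.041737
z-statistic: z = (p̂ - p₀)/SE = (0.567 - 0.47)/0.041737 = 2.3241
Critical value: z_0.005 = ±2.576
p-value = 0.0201
Decision: fail to reject H₀ at α = 0.01

Answer: z = 2.3241, fail to reject H₀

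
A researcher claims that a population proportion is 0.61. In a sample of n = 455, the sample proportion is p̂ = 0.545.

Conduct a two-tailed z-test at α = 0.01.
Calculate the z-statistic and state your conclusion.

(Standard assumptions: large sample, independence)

Answer: z = -2.8426, reject H₀

Derivation:
H₀: p = 0.61, H₁: p ≠ 0.61
Standard error: SE = √(p₀(1-p₀)/n) = √(0.61×0.39/455) = 0.022866
z-statistic: z = (p̂ - p₀)/SE = (0.545 - 0.61)/0.022866 = -2.8426
Critical value: z_0.005 = ±2.576
p-value = 0.0045
Decision: reject H₀ at α = 0.01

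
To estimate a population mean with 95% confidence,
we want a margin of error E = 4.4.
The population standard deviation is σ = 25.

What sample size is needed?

z_0.025 = 1.960
n = (z×σ/E)² = (1.960×25/4.4)²
n = 124.0186
Round up: n = 125

Answer: n = 125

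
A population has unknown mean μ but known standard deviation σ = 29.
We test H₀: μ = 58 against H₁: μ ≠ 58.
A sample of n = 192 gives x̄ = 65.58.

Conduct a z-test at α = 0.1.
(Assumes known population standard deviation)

Standard error: SE = σ/√n = 29/√192 = 2.0929
z-statistic: z = (x̄ - μ₀)/SE = (65.58 - 58)/2.0929 = 3.6218
Critical value: ±1.645
p-value = 0.0003
Decision: reject H₀

Answer: z = 3.6218, reject H₀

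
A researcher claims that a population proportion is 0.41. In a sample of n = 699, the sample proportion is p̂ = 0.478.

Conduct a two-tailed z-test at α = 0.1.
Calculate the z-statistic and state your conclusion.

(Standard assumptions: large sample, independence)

H₀: p = 0.41, H₁: p ≠ 0.41
Standard error: SE = √(p₀(1-p₀)/n) = √(0.41×0.59/699) = 0.018603
z-statistic: z = (p̂ - p₀)/SE = (0.478 - 0.41)/0.018603 = 3.6553
Critical value: z_0.05 = ±1.645
p-value = 0.0003
Decision: reject H₀ at α = 0.1

Answer: z = 3.6553, reject H₀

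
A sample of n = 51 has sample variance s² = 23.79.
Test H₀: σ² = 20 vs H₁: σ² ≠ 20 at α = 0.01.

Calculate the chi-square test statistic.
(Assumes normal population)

df = n - 1 = 50
χ² = (n-1)s²/σ₀² = 50×23.79/20 = 59.4750
Critical values: χ²_{0.995,50} = 27.991, χ²_{0.005,50} = 79.490
Rejection region: χ² < 27.991 or χ² > 79.490
Decision: fail to reject H₀

Answer: χ² = 59.4750, fail to reject H₀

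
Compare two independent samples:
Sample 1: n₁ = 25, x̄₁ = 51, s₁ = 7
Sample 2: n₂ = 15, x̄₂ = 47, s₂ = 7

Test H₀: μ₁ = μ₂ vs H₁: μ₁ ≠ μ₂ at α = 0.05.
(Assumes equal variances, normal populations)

Pooled variance: s²_p = [24×7² + 14×7²]/(38) = 49.0000
s_p = 7.0000
SE = s_p×√(1/n₁ + 1/n₂) = 7.0000×√(1/25 + 1/15) = 2.2862
t = (x̄₁ - x̄₂)/SE = (51 - 47)/2.2862 = 1.7496
df = 38, t-critical = ±2.024
Decision: fail to reject H₀

Answer: t = 1.7496, fail to reject H₀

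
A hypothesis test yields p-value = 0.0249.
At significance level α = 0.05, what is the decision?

Compare p-value to α:
0.0249 < 0.05
Decision: reject H₀

Answer: reject H₀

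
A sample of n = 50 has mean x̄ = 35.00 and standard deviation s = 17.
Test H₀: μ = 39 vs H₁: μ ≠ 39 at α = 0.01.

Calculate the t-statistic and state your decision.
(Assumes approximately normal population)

Answer: t = -1.6638, fail to reject H₀

Derivation:
df = n - 1 = 49
SE = s/√n = 17/√50 = 2.4042
t = (x̄ - μ₀)/SE = (35.00 - 39)/2.4042 = -1.6638
Critical value: t_{0.005,49} = ±2.680
p-value ≈ 0.1025
Decision: fail to reject H₀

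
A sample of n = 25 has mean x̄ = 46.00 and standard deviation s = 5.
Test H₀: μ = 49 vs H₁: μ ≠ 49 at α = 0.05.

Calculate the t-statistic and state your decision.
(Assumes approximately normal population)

df = n - 1 = 24
SE = s/√n = 5/√25 = 1.0000
t = (x̄ - μ₀)/SE = (46.00 - 49)/1.0000 = -3.0000
Critical value: t_{0.025,24} = ±2.064
p-value ≈ 0.0062
Decision: reject H₀

Answer: t = -3.0000, reject H₀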